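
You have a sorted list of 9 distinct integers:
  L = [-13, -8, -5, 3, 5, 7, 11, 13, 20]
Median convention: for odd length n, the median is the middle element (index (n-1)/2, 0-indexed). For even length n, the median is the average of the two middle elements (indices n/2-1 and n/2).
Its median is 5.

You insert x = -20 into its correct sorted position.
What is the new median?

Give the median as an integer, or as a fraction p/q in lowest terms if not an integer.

Old list (sorted, length 9): [-13, -8, -5, 3, 5, 7, 11, 13, 20]
Old median = 5
Insert x = -20
Old length odd (9). Middle was index 4 = 5.
New length even (10). New median = avg of two middle elements.
x = -20: 0 elements are < x, 9 elements are > x.
New sorted list: [-20, -13, -8, -5, 3, 5, 7, 11, 13, 20]
New median = 4

Answer: 4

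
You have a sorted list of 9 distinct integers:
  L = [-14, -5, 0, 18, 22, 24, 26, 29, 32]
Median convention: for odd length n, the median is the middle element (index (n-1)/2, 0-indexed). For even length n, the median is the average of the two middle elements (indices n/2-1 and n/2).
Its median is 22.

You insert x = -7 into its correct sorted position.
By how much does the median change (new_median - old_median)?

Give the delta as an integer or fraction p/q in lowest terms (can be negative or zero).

Old median = 22
After inserting x = -7: new sorted = [-14, -7, -5, 0, 18, 22, 24, 26, 29, 32]
New median = 20
Delta = 20 - 22 = -2

Answer: -2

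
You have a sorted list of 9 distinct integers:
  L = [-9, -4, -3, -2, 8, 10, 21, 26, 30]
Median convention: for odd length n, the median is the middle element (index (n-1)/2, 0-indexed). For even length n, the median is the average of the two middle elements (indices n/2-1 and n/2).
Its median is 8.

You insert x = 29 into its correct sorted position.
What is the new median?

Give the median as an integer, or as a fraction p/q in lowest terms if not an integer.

Answer: 9

Derivation:
Old list (sorted, length 9): [-9, -4, -3, -2, 8, 10, 21, 26, 30]
Old median = 8
Insert x = 29
Old length odd (9). Middle was index 4 = 8.
New length even (10). New median = avg of two middle elements.
x = 29: 8 elements are < x, 1 elements are > x.
New sorted list: [-9, -4, -3, -2, 8, 10, 21, 26, 29, 30]
New median = 9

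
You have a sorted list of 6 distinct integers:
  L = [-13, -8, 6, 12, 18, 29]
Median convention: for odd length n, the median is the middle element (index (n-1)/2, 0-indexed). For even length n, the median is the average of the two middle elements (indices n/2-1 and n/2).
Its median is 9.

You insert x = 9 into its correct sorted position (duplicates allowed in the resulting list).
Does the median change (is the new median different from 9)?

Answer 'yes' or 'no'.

Old median = 9
Insert x = 9
New median = 9
Changed? no

Answer: no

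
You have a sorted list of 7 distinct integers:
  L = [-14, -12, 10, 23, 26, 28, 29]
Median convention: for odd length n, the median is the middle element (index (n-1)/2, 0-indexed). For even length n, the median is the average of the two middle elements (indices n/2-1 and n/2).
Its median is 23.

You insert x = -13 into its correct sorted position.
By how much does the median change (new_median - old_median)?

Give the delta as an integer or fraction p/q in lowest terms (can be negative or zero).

Answer: -13/2

Derivation:
Old median = 23
After inserting x = -13: new sorted = [-14, -13, -12, 10, 23, 26, 28, 29]
New median = 33/2
Delta = 33/2 - 23 = -13/2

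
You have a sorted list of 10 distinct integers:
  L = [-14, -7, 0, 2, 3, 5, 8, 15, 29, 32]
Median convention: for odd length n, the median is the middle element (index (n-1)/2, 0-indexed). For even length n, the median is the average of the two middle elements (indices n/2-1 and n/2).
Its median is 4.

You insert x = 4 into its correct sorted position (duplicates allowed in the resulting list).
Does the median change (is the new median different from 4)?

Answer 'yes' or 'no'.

Old median = 4
Insert x = 4
New median = 4
Changed? no

Answer: no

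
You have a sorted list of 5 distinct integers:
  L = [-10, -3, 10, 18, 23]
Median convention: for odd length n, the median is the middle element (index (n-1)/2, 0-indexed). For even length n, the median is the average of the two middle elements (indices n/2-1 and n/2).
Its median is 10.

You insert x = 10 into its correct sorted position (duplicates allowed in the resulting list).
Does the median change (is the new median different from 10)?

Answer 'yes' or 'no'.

Answer: no

Derivation:
Old median = 10
Insert x = 10
New median = 10
Changed? no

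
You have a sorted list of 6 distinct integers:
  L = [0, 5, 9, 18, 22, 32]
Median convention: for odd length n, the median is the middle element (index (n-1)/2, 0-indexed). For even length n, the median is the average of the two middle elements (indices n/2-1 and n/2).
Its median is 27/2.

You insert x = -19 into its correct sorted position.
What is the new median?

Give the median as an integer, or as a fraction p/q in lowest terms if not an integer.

Answer: 9

Derivation:
Old list (sorted, length 6): [0, 5, 9, 18, 22, 32]
Old median = 27/2
Insert x = -19
Old length even (6). Middle pair: indices 2,3 = 9,18.
New length odd (7). New median = single middle element.
x = -19: 0 elements are < x, 6 elements are > x.
New sorted list: [-19, 0, 5, 9, 18, 22, 32]
New median = 9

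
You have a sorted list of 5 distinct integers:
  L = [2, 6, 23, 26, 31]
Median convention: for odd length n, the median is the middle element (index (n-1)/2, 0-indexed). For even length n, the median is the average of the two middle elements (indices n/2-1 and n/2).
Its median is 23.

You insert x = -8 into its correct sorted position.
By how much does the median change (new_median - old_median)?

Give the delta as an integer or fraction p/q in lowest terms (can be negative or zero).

Old median = 23
After inserting x = -8: new sorted = [-8, 2, 6, 23, 26, 31]
New median = 29/2
Delta = 29/2 - 23 = -17/2

Answer: -17/2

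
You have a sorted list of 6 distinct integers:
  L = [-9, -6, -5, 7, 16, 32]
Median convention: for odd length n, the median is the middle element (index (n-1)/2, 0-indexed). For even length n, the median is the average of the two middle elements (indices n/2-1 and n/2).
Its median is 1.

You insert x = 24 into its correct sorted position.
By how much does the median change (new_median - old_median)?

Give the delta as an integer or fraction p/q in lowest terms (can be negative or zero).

Answer: 6

Derivation:
Old median = 1
After inserting x = 24: new sorted = [-9, -6, -5, 7, 16, 24, 32]
New median = 7
Delta = 7 - 1 = 6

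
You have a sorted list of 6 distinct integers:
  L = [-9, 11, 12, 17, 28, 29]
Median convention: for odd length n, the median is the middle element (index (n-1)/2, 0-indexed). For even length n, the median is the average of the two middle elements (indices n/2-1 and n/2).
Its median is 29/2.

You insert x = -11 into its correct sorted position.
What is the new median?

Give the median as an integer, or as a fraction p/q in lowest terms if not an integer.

Answer: 12

Derivation:
Old list (sorted, length 6): [-9, 11, 12, 17, 28, 29]
Old median = 29/2
Insert x = -11
Old length even (6). Middle pair: indices 2,3 = 12,17.
New length odd (7). New median = single middle element.
x = -11: 0 elements are < x, 6 elements are > x.
New sorted list: [-11, -9, 11, 12, 17, 28, 29]
New median = 12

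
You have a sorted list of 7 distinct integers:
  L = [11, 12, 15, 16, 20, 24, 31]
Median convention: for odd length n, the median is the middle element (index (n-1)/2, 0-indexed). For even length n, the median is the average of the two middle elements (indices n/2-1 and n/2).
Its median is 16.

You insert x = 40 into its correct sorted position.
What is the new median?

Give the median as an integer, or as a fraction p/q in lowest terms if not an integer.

Old list (sorted, length 7): [11, 12, 15, 16, 20, 24, 31]
Old median = 16
Insert x = 40
Old length odd (7). Middle was index 3 = 16.
New length even (8). New median = avg of two middle elements.
x = 40: 7 elements are < x, 0 elements are > x.
New sorted list: [11, 12, 15, 16, 20, 24, 31, 40]
New median = 18

Answer: 18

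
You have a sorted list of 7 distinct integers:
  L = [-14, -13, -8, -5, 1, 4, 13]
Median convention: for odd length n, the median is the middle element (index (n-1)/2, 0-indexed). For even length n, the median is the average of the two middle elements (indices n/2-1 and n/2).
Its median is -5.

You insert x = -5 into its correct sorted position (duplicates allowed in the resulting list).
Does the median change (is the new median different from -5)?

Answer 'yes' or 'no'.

Old median = -5
Insert x = -5
New median = -5
Changed? no

Answer: no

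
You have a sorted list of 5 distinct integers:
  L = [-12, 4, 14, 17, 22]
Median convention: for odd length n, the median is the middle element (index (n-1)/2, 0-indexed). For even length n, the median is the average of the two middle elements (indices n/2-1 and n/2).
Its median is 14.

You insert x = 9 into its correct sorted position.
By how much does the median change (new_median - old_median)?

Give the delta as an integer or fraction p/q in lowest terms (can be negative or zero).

Old median = 14
After inserting x = 9: new sorted = [-12, 4, 9, 14, 17, 22]
New median = 23/2
Delta = 23/2 - 14 = -5/2

Answer: -5/2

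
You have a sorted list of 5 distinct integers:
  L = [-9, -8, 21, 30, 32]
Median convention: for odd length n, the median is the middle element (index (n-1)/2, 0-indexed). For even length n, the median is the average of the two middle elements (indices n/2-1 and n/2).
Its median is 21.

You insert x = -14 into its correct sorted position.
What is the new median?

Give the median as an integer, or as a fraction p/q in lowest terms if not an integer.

Old list (sorted, length 5): [-9, -8, 21, 30, 32]
Old median = 21
Insert x = -14
Old length odd (5). Middle was index 2 = 21.
New length even (6). New median = avg of two middle elements.
x = -14: 0 elements are < x, 5 elements are > x.
New sorted list: [-14, -9, -8, 21, 30, 32]
New median = 13/2

Answer: 13/2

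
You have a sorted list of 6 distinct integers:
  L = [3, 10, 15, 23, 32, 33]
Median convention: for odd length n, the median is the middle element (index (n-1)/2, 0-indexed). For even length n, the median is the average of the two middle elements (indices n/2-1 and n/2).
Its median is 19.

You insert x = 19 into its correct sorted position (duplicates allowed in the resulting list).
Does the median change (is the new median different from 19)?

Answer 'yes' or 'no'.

Answer: no

Derivation:
Old median = 19
Insert x = 19
New median = 19
Changed? no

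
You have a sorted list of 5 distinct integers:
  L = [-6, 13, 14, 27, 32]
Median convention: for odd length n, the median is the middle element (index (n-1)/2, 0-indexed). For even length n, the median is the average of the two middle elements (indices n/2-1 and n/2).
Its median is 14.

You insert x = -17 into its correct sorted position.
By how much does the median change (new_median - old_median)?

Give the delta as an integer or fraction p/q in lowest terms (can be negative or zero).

Answer: -1/2

Derivation:
Old median = 14
After inserting x = -17: new sorted = [-17, -6, 13, 14, 27, 32]
New median = 27/2
Delta = 27/2 - 14 = -1/2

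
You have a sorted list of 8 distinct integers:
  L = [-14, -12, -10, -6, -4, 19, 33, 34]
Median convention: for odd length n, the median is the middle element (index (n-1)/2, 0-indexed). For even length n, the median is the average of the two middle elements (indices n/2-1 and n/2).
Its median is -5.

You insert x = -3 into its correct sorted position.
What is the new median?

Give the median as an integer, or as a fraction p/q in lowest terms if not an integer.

Old list (sorted, length 8): [-14, -12, -10, -6, -4, 19, 33, 34]
Old median = -5
Insert x = -3
Old length even (8). Middle pair: indices 3,4 = -6,-4.
New length odd (9). New median = single middle element.
x = -3: 5 elements are < x, 3 elements are > x.
New sorted list: [-14, -12, -10, -6, -4, -3, 19, 33, 34]
New median = -4

Answer: -4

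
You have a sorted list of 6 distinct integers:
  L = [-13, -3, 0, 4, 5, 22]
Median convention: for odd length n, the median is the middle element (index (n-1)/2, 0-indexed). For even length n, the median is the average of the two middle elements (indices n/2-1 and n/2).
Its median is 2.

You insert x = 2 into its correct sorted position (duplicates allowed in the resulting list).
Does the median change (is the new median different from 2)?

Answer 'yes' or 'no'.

Answer: no

Derivation:
Old median = 2
Insert x = 2
New median = 2
Changed? no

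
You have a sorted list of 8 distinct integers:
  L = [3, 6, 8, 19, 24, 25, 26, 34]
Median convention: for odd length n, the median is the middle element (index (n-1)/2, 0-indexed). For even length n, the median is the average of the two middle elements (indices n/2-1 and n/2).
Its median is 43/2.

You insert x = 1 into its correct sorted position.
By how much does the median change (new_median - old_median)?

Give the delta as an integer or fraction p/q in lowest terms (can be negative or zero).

Answer: -5/2

Derivation:
Old median = 43/2
After inserting x = 1: new sorted = [1, 3, 6, 8, 19, 24, 25, 26, 34]
New median = 19
Delta = 19 - 43/2 = -5/2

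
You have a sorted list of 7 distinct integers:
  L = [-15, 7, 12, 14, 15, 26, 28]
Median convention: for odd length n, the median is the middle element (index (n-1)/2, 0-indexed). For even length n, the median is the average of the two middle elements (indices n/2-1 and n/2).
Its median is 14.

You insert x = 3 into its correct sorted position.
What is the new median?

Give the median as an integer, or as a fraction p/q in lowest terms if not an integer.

Old list (sorted, length 7): [-15, 7, 12, 14, 15, 26, 28]
Old median = 14
Insert x = 3
Old length odd (7). Middle was index 3 = 14.
New length even (8). New median = avg of two middle elements.
x = 3: 1 elements are < x, 6 elements are > x.
New sorted list: [-15, 3, 7, 12, 14, 15, 26, 28]
New median = 13

Answer: 13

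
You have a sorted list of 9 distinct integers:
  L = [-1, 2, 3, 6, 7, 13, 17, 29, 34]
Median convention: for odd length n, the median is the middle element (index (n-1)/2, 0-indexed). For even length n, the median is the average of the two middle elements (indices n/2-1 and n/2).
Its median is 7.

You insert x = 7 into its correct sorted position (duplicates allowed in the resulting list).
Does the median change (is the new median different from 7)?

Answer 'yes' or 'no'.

Answer: no

Derivation:
Old median = 7
Insert x = 7
New median = 7
Changed? no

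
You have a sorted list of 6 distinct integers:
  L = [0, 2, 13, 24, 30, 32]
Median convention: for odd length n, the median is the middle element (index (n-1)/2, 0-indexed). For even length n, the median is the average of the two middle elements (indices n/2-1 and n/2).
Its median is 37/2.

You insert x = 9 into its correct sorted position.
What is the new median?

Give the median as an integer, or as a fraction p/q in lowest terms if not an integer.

Answer: 13

Derivation:
Old list (sorted, length 6): [0, 2, 13, 24, 30, 32]
Old median = 37/2
Insert x = 9
Old length even (6). Middle pair: indices 2,3 = 13,24.
New length odd (7). New median = single middle element.
x = 9: 2 elements are < x, 4 elements are > x.
New sorted list: [0, 2, 9, 13, 24, 30, 32]
New median = 13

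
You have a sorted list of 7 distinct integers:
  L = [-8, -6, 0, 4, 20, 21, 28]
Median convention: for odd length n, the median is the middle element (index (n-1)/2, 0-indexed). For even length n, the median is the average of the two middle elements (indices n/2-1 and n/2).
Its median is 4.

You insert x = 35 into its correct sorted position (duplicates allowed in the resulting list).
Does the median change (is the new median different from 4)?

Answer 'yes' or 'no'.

Answer: yes

Derivation:
Old median = 4
Insert x = 35
New median = 12
Changed? yes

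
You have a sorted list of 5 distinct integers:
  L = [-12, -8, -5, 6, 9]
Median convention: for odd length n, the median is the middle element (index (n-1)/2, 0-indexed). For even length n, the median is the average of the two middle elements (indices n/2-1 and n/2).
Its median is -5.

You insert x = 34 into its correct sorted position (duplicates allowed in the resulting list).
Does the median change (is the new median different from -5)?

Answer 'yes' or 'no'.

Old median = -5
Insert x = 34
New median = 1/2
Changed? yes

Answer: yes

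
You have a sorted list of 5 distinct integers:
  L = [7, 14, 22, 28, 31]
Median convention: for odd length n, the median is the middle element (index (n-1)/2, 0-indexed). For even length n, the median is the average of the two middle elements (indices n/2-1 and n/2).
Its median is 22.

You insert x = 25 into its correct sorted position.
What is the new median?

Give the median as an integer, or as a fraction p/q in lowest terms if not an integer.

Old list (sorted, length 5): [7, 14, 22, 28, 31]
Old median = 22
Insert x = 25
Old length odd (5). Middle was index 2 = 22.
New length even (6). New median = avg of two middle elements.
x = 25: 3 elements are < x, 2 elements are > x.
New sorted list: [7, 14, 22, 25, 28, 31]
New median = 47/2

Answer: 47/2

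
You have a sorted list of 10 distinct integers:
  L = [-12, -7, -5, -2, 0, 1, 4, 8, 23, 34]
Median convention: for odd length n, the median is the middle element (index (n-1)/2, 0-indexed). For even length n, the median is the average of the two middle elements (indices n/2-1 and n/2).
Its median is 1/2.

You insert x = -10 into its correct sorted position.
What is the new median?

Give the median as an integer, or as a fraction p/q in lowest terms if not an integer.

Old list (sorted, length 10): [-12, -7, -5, -2, 0, 1, 4, 8, 23, 34]
Old median = 1/2
Insert x = -10
Old length even (10). Middle pair: indices 4,5 = 0,1.
New length odd (11). New median = single middle element.
x = -10: 1 elements are < x, 9 elements are > x.
New sorted list: [-12, -10, -7, -5, -2, 0, 1, 4, 8, 23, 34]
New median = 0

Answer: 0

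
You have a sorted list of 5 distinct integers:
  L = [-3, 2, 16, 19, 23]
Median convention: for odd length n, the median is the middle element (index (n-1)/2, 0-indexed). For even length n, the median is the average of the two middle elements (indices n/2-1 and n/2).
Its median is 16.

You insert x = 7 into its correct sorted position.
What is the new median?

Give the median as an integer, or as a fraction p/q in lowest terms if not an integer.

Old list (sorted, length 5): [-3, 2, 16, 19, 23]
Old median = 16
Insert x = 7
Old length odd (5). Middle was index 2 = 16.
New length even (6). New median = avg of two middle elements.
x = 7: 2 elements are < x, 3 elements are > x.
New sorted list: [-3, 2, 7, 16, 19, 23]
New median = 23/2

Answer: 23/2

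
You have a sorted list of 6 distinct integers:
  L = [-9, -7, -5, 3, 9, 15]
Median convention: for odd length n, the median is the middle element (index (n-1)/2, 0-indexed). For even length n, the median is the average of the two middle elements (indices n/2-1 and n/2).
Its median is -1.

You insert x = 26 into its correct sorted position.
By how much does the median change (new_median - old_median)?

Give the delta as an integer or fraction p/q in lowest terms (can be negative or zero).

Answer: 4

Derivation:
Old median = -1
After inserting x = 26: new sorted = [-9, -7, -5, 3, 9, 15, 26]
New median = 3
Delta = 3 - -1 = 4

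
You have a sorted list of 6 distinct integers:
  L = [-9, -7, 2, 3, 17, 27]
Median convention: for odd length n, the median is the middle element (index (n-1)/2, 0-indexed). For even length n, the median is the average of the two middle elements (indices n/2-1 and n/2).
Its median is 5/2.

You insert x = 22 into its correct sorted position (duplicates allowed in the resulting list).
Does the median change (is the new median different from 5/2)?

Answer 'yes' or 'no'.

Old median = 5/2
Insert x = 22
New median = 3
Changed? yes

Answer: yes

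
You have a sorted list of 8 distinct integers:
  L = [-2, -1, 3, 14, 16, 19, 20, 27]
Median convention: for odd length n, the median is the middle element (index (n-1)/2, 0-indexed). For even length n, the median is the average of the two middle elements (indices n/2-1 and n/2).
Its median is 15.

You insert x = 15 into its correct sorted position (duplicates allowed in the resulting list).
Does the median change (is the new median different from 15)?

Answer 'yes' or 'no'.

Answer: no

Derivation:
Old median = 15
Insert x = 15
New median = 15
Changed? no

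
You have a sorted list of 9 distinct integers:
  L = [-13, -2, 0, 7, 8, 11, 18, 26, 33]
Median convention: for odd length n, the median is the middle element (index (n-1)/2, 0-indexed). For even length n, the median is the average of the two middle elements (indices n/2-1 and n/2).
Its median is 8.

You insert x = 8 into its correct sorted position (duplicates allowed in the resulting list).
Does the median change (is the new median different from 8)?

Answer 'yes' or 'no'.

Answer: no

Derivation:
Old median = 8
Insert x = 8
New median = 8
Changed? no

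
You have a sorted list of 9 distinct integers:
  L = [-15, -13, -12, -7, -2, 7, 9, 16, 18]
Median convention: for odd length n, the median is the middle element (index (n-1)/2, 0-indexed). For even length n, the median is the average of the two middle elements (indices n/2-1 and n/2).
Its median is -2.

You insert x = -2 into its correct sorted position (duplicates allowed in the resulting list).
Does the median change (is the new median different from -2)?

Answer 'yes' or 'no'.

Answer: no

Derivation:
Old median = -2
Insert x = -2
New median = -2
Changed? no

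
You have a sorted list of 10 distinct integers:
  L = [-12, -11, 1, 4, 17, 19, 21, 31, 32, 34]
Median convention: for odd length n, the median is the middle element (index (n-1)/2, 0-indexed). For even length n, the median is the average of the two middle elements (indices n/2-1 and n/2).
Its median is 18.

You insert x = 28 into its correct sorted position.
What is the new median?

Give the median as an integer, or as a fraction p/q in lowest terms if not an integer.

Old list (sorted, length 10): [-12, -11, 1, 4, 17, 19, 21, 31, 32, 34]
Old median = 18
Insert x = 28
Old length even (10). Middle pair: indices 4,5 = 17,19.
New length odd (11). New median = single middle element.
x = 28: 7 elements are < x, 3 elements are > x.
New sorted list: [-12, -11, 1, 4, 17, 19, 21, 28, 31, 32, 34]
New median = 19

Answer: 19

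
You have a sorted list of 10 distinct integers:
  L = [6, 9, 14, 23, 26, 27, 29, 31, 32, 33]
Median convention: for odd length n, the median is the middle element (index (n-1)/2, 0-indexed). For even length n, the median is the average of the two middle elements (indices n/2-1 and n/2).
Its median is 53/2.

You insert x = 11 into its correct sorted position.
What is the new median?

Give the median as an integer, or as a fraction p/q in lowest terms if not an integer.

Old list (sorted, length 10): [6, 9, 14, 23, 26, 27, 29, 31, 32, 33]
Old median = 53/2
Insert x = 11
Old length even (10). Middle pair: indices 4,5 = 26,27.
New length odd (11). New median = single middle element.
x = 11: 2 elements are < x, 8 elements are > x.
New sorted list: [6, 9, 11, 14, 23, 26, 27, 29, 31, 32, 33]
New median = 26

Answer: 26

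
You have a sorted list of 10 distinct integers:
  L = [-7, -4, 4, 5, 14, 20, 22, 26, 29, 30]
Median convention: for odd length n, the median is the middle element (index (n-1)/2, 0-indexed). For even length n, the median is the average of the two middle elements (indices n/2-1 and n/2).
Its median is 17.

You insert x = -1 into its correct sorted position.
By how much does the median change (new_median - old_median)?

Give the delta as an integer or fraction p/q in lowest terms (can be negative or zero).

Old median = 17
After inserting x = -1: new sorted = [-7, -4, -1, 4, 5, 14, 20, 22, 26, 29, 30]
New median = 14
Delta = 14 - 17 = -3

Answer: -3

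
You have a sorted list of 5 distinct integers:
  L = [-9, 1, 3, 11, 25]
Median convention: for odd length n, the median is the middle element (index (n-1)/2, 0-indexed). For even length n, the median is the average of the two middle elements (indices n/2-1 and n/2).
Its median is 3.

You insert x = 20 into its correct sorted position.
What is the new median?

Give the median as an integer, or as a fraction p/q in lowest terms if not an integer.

Answer: 7

Derivation:
Old list (sorted, length 5): [-9, 1, 3, 11, 25]
Old median = 3
Insert x = 20
Old length odd (5). Middle was index 2 = 3.
New length even (6). New median = avg of two middle elements.
x = 20: 4 elements are < x, 1 elements are > x.
New sorted list: [-9, 1, 3, 11, 20, 25]
New median = 7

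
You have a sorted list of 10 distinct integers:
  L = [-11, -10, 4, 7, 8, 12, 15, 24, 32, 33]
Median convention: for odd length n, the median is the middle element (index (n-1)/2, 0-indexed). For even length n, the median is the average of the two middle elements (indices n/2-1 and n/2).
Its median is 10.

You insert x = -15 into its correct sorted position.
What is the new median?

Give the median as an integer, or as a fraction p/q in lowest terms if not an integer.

Old list (sorted, length 10): [-11, -10, 4, 7, 8, 12, 15, 24, 32, 33]
Old median = 10
Insert x = -15
Old length even (10). Middle pair: indices 4,5 = 8,12.
New length odd (11). New median = single middle element.
x = -15: 0 elements are < x, 10 elements are > x.
New sorted list: [-15, -11, -10, 4, 7, 8, 12, 15, 24, 32, 33]
New median = 8

Answer: 8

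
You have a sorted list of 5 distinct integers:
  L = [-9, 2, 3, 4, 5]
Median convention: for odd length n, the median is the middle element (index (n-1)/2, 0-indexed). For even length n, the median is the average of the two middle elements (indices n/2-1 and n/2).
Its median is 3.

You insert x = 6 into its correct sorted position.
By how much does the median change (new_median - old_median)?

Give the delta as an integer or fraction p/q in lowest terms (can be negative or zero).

Answer: 1/2

Derivation:
Old median = 3
After inserting x = 6: new sorted = [-9, 2, 3, 4, 5, 6]
New median = 7/2
Delta = 7/2 - 3 = 1/2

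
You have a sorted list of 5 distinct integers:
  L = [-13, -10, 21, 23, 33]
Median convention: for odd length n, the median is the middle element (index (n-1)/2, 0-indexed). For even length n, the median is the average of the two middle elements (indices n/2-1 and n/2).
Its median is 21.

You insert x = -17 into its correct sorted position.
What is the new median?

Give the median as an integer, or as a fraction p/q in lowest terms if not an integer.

Answer: 11/2

Derivation:
Old list (sorted, length 5): [-13, -10, 21, 23, 33]
Old median = 21
Insert x = -17
Old length odd (5). Middle was index 2 = 21.
New length even (6). New median = avg of two middle elements.
x = -17: 0 elements are < x, 5 elements are > x.
New sorted list: [-17, -13, -10, 21, 23, 33]
New median = 11/2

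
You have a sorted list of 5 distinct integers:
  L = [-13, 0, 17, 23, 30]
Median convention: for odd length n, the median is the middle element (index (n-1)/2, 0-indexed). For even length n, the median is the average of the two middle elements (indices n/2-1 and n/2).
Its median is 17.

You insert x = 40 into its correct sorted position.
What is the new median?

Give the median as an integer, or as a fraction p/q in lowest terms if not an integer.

Answer: 20

Derivation:
Old list (sorted, length 5): [-13, 0, 17, 23, 30]
Old median = 17
Insert x = 40
Old length odd (5). Middle was index 2 = 17.
New length even (6). New median = avg of two middle elements.
x = 40: 5 elements are < x, 0 elements are > x.
New sorted list: [-13, 0, 17, 23, 30, 40]
New median = 20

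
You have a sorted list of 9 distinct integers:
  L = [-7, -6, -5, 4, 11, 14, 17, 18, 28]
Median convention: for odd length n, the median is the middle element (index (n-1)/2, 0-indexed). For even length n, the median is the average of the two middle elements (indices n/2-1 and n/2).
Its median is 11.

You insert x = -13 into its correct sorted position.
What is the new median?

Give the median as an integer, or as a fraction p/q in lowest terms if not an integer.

Answer: 15/2

Derivation:
Old list (sorted, length 9): [-7, -6, -5, 4, 11, 14, 17, 18, 28]
Old median = 11
Insert x = -13
Old length odd (9). Middle was index 4 = 11.
New length even (10). New median = avg of two middle elements.
x = -13: 0 elements are < x, 9 elements are > x.
New sorted list: [-13, -7, -6, -5, 4, 11, 14, 17, 18, 28]
New median = 15/2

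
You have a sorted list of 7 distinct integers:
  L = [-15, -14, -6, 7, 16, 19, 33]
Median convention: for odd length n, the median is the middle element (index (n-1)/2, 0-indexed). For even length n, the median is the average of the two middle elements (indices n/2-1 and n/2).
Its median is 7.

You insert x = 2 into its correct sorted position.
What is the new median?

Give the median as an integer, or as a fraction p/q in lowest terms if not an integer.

Old list (sorted, length 7): [-15, -14, -6, 7, 16, 19, 33]
Old median = 7
Insert x = 2
Old length odd (7). Middle was index 3 = 7.
New length even (8). New median = avg of two middle elements.
x = 2: 3 elements are < x, 4 elements are > x.
New sorted list: [-15, -14, -6, 2, 7, 16, 19, 33]
New median = 9/2

Answer: 9/2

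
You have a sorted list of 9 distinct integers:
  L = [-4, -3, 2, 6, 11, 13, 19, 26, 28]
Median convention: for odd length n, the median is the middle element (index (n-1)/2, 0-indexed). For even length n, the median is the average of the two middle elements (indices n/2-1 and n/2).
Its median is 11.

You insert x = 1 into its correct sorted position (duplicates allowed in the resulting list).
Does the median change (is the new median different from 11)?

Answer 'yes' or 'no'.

Old median = 11
Insert x = 1
New median = 17/2
Changed? yes

Answer: yes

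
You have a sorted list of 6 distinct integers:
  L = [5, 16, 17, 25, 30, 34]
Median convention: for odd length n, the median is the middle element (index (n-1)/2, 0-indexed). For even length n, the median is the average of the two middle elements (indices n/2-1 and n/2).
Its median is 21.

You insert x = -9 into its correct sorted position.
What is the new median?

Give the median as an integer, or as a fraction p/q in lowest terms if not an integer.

Old list (sorted, length 6): [5, 16, 17, 25, 30, 34]
Old median = 21
Insert x = -9
Old length even (6). Middle pair: indices 2,3 = 17,25.
New length odd (7). New median = single middle element.
x = -9: 0 elements are < x, 6 elements are > x.
New sorted list: [-9, 5, 16, 17, 25, 30, 34]
New median = 17

Answer: 17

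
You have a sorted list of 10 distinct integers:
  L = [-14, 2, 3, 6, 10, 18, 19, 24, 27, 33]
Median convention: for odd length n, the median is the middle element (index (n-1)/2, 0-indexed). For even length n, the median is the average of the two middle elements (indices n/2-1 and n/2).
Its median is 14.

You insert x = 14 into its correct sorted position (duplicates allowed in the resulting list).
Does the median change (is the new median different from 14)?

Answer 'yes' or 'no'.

Answer: no

Derivation:
Old median = 14
Insert x = 14
New median = 14
Changed? no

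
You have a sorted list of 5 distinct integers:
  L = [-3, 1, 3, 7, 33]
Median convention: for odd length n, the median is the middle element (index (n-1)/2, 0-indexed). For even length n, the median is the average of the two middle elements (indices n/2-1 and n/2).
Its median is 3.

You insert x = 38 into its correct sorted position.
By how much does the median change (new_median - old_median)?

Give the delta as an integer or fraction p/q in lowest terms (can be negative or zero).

Answer: 2

Derivation:
Old median = 3
After inserting x = 38: new sorted = [-3, 1, 3, 7, 33, 38]
New median = 5
Delta = 5 - 3 = 2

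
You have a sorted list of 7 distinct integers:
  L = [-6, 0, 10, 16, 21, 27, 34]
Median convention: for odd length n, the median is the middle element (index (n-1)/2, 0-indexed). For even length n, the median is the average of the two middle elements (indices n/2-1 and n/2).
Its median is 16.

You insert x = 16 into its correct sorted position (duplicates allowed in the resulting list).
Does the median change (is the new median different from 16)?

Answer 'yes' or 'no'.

Old median = 16
Insert x = 16
New median = 16
Changed? no

Answer: no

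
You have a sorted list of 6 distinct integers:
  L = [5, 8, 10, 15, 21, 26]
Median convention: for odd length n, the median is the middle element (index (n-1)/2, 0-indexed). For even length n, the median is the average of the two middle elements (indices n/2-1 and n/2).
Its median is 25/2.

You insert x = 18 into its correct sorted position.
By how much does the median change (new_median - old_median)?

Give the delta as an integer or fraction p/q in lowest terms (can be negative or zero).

Answer: 5/2

Derivation:
Old median = 25/2
After inserting x = 18: new sorted = [5, 8, 10, 15, 18, 21, 26]
New median = 15
Delta = 15 - 25/2 = 5/2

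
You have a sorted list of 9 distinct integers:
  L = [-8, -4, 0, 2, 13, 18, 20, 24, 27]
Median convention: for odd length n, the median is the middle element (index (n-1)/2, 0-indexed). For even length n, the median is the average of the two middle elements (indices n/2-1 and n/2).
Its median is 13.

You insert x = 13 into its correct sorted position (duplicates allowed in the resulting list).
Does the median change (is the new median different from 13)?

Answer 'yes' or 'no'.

Answer: no

Derivation:
Old median = 13
Insert x = 13
New median = 13
Changed? no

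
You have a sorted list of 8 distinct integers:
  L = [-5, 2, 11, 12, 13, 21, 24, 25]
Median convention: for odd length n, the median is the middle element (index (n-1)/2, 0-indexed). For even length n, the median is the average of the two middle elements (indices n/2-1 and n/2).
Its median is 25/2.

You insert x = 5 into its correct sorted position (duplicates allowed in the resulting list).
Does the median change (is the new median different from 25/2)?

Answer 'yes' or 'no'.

Old median = 25/2
Insert x = 5
New median = 12
Changed? yes

Answer: yes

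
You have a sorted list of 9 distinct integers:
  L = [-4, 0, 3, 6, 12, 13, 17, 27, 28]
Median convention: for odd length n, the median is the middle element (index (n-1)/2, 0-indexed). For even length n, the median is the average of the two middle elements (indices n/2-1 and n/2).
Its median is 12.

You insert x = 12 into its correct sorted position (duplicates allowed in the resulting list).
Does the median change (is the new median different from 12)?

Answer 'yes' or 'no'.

Answer: no

Derivation:
Old median = 12
Insert x = 12
New median = 12
Changed? no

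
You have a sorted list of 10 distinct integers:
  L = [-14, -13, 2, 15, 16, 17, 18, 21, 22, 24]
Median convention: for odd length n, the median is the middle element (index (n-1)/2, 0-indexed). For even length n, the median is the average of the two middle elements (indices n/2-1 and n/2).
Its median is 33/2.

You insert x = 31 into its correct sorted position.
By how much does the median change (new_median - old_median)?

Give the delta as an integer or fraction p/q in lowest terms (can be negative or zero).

Old median = 33/2
After inserting x = 31: new sorted = [-14, -13, 2, 15, 16, 17, 18, 21, 22, 24, 31]
New median = 17
Delta = 17 - 33/2 = 1/2

Answer: 1/2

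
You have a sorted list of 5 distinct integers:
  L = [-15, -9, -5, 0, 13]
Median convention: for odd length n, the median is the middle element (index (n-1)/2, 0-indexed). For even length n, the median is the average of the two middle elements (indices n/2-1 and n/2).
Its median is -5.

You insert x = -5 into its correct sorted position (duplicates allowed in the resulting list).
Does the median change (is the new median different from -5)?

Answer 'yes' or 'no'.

Old median = -5
Insert x = -5
New median = -5
Changed? no

Answer: no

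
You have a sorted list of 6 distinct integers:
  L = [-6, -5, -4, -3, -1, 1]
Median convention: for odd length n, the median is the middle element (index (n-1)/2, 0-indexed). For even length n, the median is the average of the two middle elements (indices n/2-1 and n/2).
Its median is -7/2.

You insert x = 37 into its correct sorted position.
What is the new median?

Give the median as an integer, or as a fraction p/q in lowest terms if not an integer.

Old list (sorted, length 6): [-6, -5, -4, -3, -1, 1]
Old median = -7/2
Insert x = 37
Old length even (6). Middle pair: indices 2,3 = -4,-3.
New length odd (7). New median = single middle element.
x = 37: 6 elements are < x, 0 elements are > x.
New sorted list: [-6, -5, -4, -3, -1, 1, 37]
New median = -3

Answer: -3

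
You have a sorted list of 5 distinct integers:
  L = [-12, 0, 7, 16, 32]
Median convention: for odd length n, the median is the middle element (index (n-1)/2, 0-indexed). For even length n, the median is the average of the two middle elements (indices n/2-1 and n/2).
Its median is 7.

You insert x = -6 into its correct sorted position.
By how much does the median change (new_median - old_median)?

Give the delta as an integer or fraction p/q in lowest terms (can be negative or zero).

Old median = 7
After inserting x = -6: new sorted = [-12, -6, 0, 7, 16, 32]
New median = 7/2
Delta = 7/2 - 7 = -7/2

Answer: -7/2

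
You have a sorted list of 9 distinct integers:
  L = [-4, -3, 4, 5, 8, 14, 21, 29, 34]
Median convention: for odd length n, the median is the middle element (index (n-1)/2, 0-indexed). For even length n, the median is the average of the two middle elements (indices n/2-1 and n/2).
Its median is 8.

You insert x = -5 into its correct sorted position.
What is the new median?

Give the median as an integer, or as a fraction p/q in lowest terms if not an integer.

Old list (sorted, length 9): [-4, -3, 4, 5, 8, 14, 21, 29, 34]
Old median = 8
Insert x = -5
Old length odd (9). Middle was index 4 = 8.
New length even (10). New median = avg of two middle elements.
x = -5: 0 elements are < x, 9 elements are > x.
New sorted list: [-5, -4, -3, 4, 5, 8, 14, 21, 29, 34]
New median = 13/2

Answer: 13/2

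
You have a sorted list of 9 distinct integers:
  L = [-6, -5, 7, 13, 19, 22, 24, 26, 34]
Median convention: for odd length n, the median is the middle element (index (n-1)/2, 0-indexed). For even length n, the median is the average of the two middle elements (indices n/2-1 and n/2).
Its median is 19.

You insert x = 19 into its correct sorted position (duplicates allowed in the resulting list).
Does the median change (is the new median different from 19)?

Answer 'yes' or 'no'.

Old median = 19
Insert x = 19
New median = 19
Changed? no

Answer: no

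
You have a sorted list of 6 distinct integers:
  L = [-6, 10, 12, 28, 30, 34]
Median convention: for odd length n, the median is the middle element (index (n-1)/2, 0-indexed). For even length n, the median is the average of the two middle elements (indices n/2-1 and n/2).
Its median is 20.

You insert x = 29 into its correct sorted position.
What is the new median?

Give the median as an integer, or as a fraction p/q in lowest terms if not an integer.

Old list (sorted, length 6): [-6, 10, 12, 28, 30, 34]
Old median = 20
Insert x = 29
Old length even (6). Middle pair: indices 2,3 = 12,28.
New length odd (7). New median = single middle element.
x = 29: 4 elements are < x, 2 elements are > x.
New sorted list: [-6, 10, 12, 28, 29, 30, 34]
New median = 28

Answer: 28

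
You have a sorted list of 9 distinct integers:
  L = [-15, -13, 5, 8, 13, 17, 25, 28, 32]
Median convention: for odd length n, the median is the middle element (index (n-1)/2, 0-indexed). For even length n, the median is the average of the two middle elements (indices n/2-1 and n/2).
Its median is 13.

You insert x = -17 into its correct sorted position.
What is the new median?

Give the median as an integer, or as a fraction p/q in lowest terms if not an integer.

Old list (sorted, length 9): [-15, -13, 5, 8, 13, 17, 25, 28, 32]
Old median = 13
Insert x = -17
Old length odd (9). Middle was index 4 = 13.
New length even (10). New median = avg of two middle elements.
x = -17: 0 elements are < x, 9 elements are > x.
New sorted list: [-17, -15, -13, 5, 8, 13, 17, 25, 28, 32]
New median = 21/2

Answer: 21/2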